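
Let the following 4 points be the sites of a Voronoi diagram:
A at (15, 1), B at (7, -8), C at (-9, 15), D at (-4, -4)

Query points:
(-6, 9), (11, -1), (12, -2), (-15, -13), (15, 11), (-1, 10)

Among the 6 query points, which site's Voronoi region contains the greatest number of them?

(-6, 9) — d² to each: A:505, B:458, C:45, D:173 → nearest is C
(11, -1) — d² to each: A:20, B:65, C:656, D:234 → nearest is A
(12, -2) — d² to each: A:18, B:61, C:730, D:260 → nearest is A
(-15, -13) — d² to each: A:1096, B:509, C:820, D:202 → nearest is D
(15, 11) — d² to each: A:100, B:425, C:592, D:586 → nearest is A
(-1, 10) — d² to each: A:337, B:388, C:89, D:205 → nearest is C
Tally — A:3, C:2, D:1. A captures the most (3).

A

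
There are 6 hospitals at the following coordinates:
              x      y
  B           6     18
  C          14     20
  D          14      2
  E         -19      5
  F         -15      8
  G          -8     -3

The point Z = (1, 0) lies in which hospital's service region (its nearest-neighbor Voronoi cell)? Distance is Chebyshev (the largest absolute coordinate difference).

G

d(Z,B) = max(5, 18) = 18
d(Z,C) = max(13, 20) = 20
d(Z,D) = max(13, 2) = 13
d(Z,E) = max(20, 5) = 20
d(Z,F) = max(16, 8) = 16
d(Z,G) = max(9, 3) = 9
Minimum is at G.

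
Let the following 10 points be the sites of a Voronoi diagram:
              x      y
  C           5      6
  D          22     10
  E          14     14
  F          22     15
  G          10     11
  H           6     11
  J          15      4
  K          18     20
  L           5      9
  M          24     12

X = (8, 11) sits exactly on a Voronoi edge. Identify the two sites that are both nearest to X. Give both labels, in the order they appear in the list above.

G and H

Squared distances from X to each site:
|XC|² = (8−5)² + (11−6)² = 9 + 25 = 34
|XD|² = (8−22)² + (11−10)² = 196 + 1 = 197
|XE|² = (8−14)² + (11−14)² = 36 + 9 = 45
|XF|² = (8−22)² + (11−15)² = 196 + 16 = 212
|XG|² = (8−10)² + (11−11)² = 4 + 0 = 4
|XH|² = (8−6)² + (11−11)² = 4 + 0 = 4
|XJ|² = (8−15)² + (11−4)² = 49 + 49 = 98
|XK|² = (8−18)² + (11−20)² = 100 + 81 = 181
|XL|² = (8−5)² + (11−9)² = 9 + 4 = 13
|XM|² = (8−24)² + (11−12)² = 256 + 1 = 257
X is equidistant from G and H (both at squared distance 4), and every other site is strictly farther — so X lies on the G–H Voronoi edge.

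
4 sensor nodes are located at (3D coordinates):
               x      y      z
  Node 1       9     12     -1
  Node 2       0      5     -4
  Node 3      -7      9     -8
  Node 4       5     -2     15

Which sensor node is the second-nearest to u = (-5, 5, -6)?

Node 2

Since √ is increasing, it suffices to compare squared distances:
d²(u, Node 1) = (-5−9)² + (5−12)² + (-6−(-1))² = 196 + 49 + 25 = 270
d²(u, Node 2) = (-5−0)² + (5−5)² + (-6−(-4))² = 25 + 0 + 4 = 29
d²(u, Node 3) = (-5−(-7))² + (5−9)² + (-6−(-8))² = 4 + 16 + 4 = 24
d²(u, Node 4) = (-5−5)² + (5−(-2))² + (-6−15)² = 100 + 49 + 441 = 590
Sorted ascending: Node 3, Node 2, Node 1, … — the second-nearest is Node 2.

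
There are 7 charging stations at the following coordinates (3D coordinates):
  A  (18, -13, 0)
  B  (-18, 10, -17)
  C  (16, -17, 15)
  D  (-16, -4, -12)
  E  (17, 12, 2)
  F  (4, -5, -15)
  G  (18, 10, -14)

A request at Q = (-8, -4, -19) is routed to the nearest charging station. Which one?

Since √ is increasing, it suffices to compare squared distances:
|QA|² = (-8−18)² + (-4−(-13))² + (-19−0)² = 676 + 81 + 361 = 1118
|QB|² = (-8−(-18))² + (-4−10)² + (-19−(-17))² = 100 + 196 + 4 = 300
|QC|² = (-8−16)² + (-4−(-17))² + (-19−15)² = 576 + 169 + 1156 = 1901
|QD|² = (-8−(-16))² + (-4−(-4))² + (-19−(-12))² = 64 + 0 + 49 = 113
|QE|² = (-8−17)² + (-4−12)² + (-19−2)² = 625 + 256 + 441 = 1322
|QF|² = (-8−4)² + (-4−(-5))² + (-19−(-15))² = 144 + 1 + 16 = 161
|QG|² = (-8−18)² + (-4−10)² + (-19−(-14))² = 676 + 196 + 25 = 897
Minimum is at D.

D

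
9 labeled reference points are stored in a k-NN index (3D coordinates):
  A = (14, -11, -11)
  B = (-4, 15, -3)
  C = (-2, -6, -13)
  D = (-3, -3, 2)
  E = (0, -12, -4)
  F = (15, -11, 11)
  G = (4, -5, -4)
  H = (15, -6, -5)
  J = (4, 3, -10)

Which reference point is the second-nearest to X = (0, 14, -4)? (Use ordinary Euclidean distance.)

Squared Euclidean distances:
|XA|² = (0−14)² + (14−(-11))² + (-4−(-11))² = 196 + 625 + 49 = 870
|XB|² = (0−(-4))² + (14−15)² + (-4−(-3))² = 16 + 1 + 1 = 18
|XC|² = (0−(-2))² + (14−(-6))² + (-4−(-13))² = 4 + 400 + 81 = 485
|XD|² = (0−(-3))² + (14−(-3))² + (-4−2)² = 9 + 289 + 36 = 334
|XE|² = (0−0)² + (14−(-12))² + (-4−(-4))² = 0 + 676 + 0 = 676
|XF|² = (0−15)² + (14−(-11))² + (-4−11)² = 225 + 625 + 225 = 1075
|XG|² = (0−4)² + (14−(-5))² + (-4−(-4))² = 16 + 361 + 0 = 377
|XH|² = (0−15)² + (14−(-6))² + (-4−(-5))² = 225 + 400 + 1 = 626
|XJ|² = (0−4)² + (14−3)² + (-4−(-10))² = 16 + 121 + 36 = 173
Sorted ascending: B, J, D, … — the second-nearest is J.

J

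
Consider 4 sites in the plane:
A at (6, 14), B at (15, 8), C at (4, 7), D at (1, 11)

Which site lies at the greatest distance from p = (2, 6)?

B

Squared Euclidean distances:
|pA|² = (2−6)² + (6−14)² = 16 + 64 = 80
|pB|² = (2−15)² + (6−8)² = 169 + 4 = 173
|pC|² = (2−4)² + (6−7)² = 4 + 1 = 5
|pD|² = (2−1)² + (6−11)² = 1 + 25 = 26
The largest is to B.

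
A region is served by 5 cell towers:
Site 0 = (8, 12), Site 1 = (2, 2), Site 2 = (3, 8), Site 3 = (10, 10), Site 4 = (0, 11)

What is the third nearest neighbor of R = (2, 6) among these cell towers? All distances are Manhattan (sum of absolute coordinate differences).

Site 4

d(R, Site 0) = |2−8| + |6−12| = 6 + 6 = 12
d(R, Site 1) = |2−2| + |6−2| = 0 + 4 = 4
d(R, Site 2) = |2−3| + |6−8| = 1 + 2 = 3
d(R, Site 3) = |2−10| + |6−10| = 8 + 4 = 12
d(R, Site 4) = |2−0| + |6−11| = 2 + 5 = 7
Sorted ascending: Site 2, Site 1, Site 4, Site 0, … — the third-nearest is Site 4.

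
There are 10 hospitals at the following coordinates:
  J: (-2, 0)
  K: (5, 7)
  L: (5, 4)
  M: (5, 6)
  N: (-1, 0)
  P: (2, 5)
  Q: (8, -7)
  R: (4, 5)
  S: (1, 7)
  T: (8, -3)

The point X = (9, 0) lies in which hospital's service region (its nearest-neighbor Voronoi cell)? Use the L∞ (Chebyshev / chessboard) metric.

T

d(X,J) = max(11, 0) = 11
d(X,K) = max(4, 7) = 7
d(X,L) = max(4, 4) = 4
d(X,M) = max(4, 6) = 6
d(X,N) = max(10, 0) = 10
d(X,P) = max(7, 5) = 7
d(X,Q) = max(1, 7) = 7
d(X,R) = max(5, 5) = 5
d(X,S) = max(8, 7) = 8
d(X,T) = max(1, 3) = 3
Minimum is at T.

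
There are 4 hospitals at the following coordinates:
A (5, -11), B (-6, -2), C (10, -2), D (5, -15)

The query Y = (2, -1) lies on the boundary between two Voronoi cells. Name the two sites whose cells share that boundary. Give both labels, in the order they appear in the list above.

Squared distances from Y to each site:
|YA|² = (2−5)² + (-1−(-11))² = 9 + 100 = 109
|YB|² = (2−(-6))² + (-1−(-2))² = 64 + 1 = 65
|YC|² = (2−10)² + (-1−(-2))² = 64 + 1 = 65
|YD|² = (2−5)² + (-1−(-15))² = 9 + 196 = 205
Y is equidistant from B and C (both at squared distance 65), and every other site is strictly farther — so Y lies on the B–C Voronoi edge.

B and C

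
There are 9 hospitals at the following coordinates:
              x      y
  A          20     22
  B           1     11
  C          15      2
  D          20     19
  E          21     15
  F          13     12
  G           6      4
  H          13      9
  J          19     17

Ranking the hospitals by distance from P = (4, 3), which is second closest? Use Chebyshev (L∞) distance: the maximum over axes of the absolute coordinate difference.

B

d(P,A) = max(16, 19) = 19
d(P,B) = max(3, 8) = 8
d(P,C) = max(11, 1) = 11
d(P,D) = max(16, 16) = 16
d(P,E) = max(17, 12) = 17
d(P,F) = max(9, 9) = 9
d(P,G) = max(2, 1) = 2
d(P,H) = max(9, 6) = 9
d(P,J) = max(15, 14) = 15
Sorted ascending: G, B, F, … — the second-nearest is B.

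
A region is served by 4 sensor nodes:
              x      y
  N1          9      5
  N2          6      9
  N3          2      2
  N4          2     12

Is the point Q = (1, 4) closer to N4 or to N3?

N3

Compare squared distances:
|QN4|² = (1−2)² + (4−12)² = 1 + 64 = 65
|QN3|² = (1−2)² + (4−2)² = 1 + 4 = 5
65 > 5, so N3 is closer.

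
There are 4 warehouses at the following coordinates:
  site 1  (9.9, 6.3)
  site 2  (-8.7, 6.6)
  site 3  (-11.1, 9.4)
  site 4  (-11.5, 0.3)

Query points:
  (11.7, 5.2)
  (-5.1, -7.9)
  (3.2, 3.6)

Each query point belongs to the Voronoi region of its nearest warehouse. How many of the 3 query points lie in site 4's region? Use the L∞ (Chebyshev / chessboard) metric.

1

(11.7, 5.2) — d to each: site 1:1.8, site 2:20.4, site 3:22.8, site 4:23.2 → nearest is site 1
(-5.1, -7.9) — d to each: site 1:15, site 2:14.5, site 3:17.3, site 4:8.2 → nearest is site 4
(3.2, 3.6) — d to each: site 1:6.7, site 2:11.9, site 3:14.3, site 4:14.7 → nearest is site 1
1 of the 3 points has site 4 as nearest.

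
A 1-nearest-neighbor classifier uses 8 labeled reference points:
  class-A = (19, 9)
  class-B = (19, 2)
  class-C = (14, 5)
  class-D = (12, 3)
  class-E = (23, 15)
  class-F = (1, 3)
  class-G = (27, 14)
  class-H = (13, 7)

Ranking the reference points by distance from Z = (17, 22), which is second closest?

class-G

Compare squared distances (the ordering matches that of the actual distances):
d²(Z, class-A) = 4 + 169 = 173
d²(Z, class-B) = 4 + 400 = 404
d²(Z, class-C) = 9 + 289 = 298
d²(Z, class-D) = 25 + 361 = 386
d²(Z, class-E) = 36 + 49 = 85
d²(Z, class-F) = 256 + 361 = 617
d²(Z, class-G) = 100 + 64 = 164
d²(Z, class-H) = 16 + 225 = 241
Sorted ascending: class-E, class-G, class-A, … — the second-nearest is class-G.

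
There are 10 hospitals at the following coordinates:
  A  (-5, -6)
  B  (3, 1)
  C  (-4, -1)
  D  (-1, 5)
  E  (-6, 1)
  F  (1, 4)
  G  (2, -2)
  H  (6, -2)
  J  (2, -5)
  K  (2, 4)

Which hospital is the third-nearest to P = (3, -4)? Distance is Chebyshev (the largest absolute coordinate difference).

d(P,A) = max(8, 2) = 8
d(P,B) = max(0, 5) = 5
d(P,C) = max(7, 3) = 7
d(P,D) = max(4, 9) = 9
d(P,E) = max(9, 5) = 9
d(P,F) = max(2, 8) = 8
d(P,G) = max(1, 2) = 2
d(P,H) = max(3, 2) = 3
d(P,J) = max(1, 1) = 1
d(P,K) = max(1, 8) = 8
Sorted ascending: J, G, H, B, … — the third-nearest is H.

H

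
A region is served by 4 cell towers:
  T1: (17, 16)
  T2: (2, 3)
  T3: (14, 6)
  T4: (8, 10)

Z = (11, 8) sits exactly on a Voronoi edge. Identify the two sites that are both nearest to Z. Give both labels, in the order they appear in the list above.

Squared distances from Z to each site:
|ZT1|² = 36 + 64 = 100
|ZT2|² = 81 + 25 = 106
|ZT3|² = 9 + 4 = 13
|ZT4|² = 9 + 4 = 13
Z is equidistant from T3 and T4 (both at squared distance 13), and every other site is strictly farther — so Z lies on the T3–T4 Voronoi edge.

T3 and T4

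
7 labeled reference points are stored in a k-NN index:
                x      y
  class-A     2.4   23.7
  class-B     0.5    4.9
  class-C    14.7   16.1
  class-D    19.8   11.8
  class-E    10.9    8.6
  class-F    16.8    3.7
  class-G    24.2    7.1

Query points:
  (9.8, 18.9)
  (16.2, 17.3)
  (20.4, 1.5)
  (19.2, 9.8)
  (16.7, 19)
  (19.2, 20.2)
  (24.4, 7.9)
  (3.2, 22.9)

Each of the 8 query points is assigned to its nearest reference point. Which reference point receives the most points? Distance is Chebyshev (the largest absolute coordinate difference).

(9.8, 18.9) — d to each: class-A:7.4, class-B:14, class-C:4.9, class-D:10, class-E:10.3, class-F:15.2, class-G:14.4 → nearest is class-C
(16.2, 17.3) — d to each: class-A:13.8, class-B:15.7, class-C:1.5, class-D:5.5, class-E:8.7, class-F:13.6, class-G:10.2 → nearest is class-C
(20.4, 1.5) — d to each: class-A:22.2, class-B:19.9, class-C:14.6, class-D:10.3, class-E:9.5, class-F:3.6, class-G:5.6 → nearest is class-F
(19.2, 9.8) — d to each: class-A:16.8, class-B:18.7, class-C:6.3, class-D:2, class-E:8.3, class-F:6.1, class-G:5 → nearest is class-D
(16.7, 19) — d to each: class-A:14.3, class-B:16.2, class-C:2.9, class-D:7.2, class-E:10.4, class-F:15.3, class-G:11.9 → nearest is class-C
(19.2, 20.2) — d to each: class-A:16.8, class-B:18.7, class-C:4.5, class-D:8.4, class-E:11.6, class-F:16.5, class-G:13.1 → nearest is class-C
(24.4, 7.9) — d to each: class-A:22, class-B:23.9, class-C:9.7, class-D:4.6, class-E:13.5, class-F:7.6, class-G:0.8 → nearest is class-G
(3.2, 22.9) — d to each: class-A:0.8, class-B:18, class-C:11.5, class-D:16.6, class-E:14.3, class-F:19.2, class-G:21 → nearest is class-A
Tally — class-A:1, class-C:4, class-D:1, class-F:1, class-G:1. class-C captures the most (4).

class-C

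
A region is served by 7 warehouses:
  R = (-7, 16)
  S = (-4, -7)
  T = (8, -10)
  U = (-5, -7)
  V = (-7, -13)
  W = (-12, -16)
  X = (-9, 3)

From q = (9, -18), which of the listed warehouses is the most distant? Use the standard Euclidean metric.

Compare squared distances (the ordering matches that of the actual distances):
|qR|² = (9−(-7))² + (-18−16)² = 256 + 1156 = 1412
|qS|² = (9−(-4))² + (-18−(-7))² = 169 + 121 = 290
|qT|² = (9−8)² + (-18−(-10))² = 1 + 64 = 65
|qU|² = (9−(-5))² + (-18−(-7))² = 196 + 121 = 317
|qV|² = (9−(-7))² + (-18−(-13))² = 256 + 25 = 281
|qW|² = (9−(-12))² + (-18−(-16))² = 441 + 4 = 445
|qX|² = (9−(-9))² + (-18−3)² = 324 + 441 = 765
The largest is to R.

R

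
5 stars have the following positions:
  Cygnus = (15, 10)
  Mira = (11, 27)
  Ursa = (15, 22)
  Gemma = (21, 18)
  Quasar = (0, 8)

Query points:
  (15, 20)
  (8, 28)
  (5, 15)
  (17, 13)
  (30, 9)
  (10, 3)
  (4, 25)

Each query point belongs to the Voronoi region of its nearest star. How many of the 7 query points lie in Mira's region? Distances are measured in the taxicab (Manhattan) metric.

(15, 20) — d to each: Cygnus:10, Mira:11, Ursa:2, Gemma:8, Quasar:27 → nearest is Ursa
(8, 28) — d to each: Cygnus:25, Mira:4, Ursa:13, Gemma:23, Quasar:28 → nearest is Mira
(5, 15) — d to each: Cygnus:15, Mira:18, Ursa:17, Gemma:19, Quasar:12 → nearest is Quasar
(17, 13) — d to each: Cygnus:5, Mira:20, Ursa:11, Gemma:9, Quasar:22 → nearest is Cygnus
(30, 9) — d to each: Cygnus:16, Mira:37, Ursa:28, Gemma:18, Quasar:31 → nearest is Cygnus
(10, 3) — d to each: Cygnus:12, Mira:25, Ursa:24, Gemma:26, Quasar:15 → nearest is Cygnus
(4, 25) — d to each: Cygnus:26, Mira:9, Ursa:14, Gemma:24, Quasar:21 → nearest is Mira
2 of the 7 points have Mira as nearest.

2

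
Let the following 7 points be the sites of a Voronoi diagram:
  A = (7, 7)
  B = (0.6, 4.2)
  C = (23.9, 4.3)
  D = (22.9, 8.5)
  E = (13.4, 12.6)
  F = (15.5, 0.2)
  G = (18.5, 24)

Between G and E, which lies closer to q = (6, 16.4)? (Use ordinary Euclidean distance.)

Compare squared distances:
|qG|² = (6−18.5)² + (16.4−24)² = 156.25 + 57.76 = 214.01
|qE|² = (6−13.4)² + (16.4−12.6)² = 54.76 + 14.44 = 69.2
214.01 > 69.2, so E is closer.

E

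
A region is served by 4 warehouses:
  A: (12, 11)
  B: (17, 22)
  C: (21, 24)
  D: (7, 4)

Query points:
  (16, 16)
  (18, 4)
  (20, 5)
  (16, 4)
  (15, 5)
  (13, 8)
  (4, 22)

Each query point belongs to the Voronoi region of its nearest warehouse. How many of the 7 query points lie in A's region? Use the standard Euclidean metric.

5

(16, 16) — d² to each: A:41, B:37, C:89, D:225 → nearest is B
(18, 4) — d² to each: A:85, B:325, C:409, D:121 → nearest is A
(20, 5) — d² to each: A:100, B:298, C:362, D:170 → nearest is A
(16, 4) — d² to each: A:65, B:325, C:425, D:81 → nearest is A
(15, 5) — d² to each: A:45, B:293, C:397, D:65 → nearest is A
(13, 8) — d² to each: A:10, B:212, C:320, D:52 → nearest is A
(4, 22) — d² to each: A:185, B:169, C:293, D:333 → nearest is B
5 of the 7 points have A as nearest.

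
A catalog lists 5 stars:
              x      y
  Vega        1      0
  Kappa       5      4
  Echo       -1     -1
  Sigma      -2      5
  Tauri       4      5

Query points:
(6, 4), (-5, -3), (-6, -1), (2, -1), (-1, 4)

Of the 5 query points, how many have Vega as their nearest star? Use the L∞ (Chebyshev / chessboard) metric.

1

(6, 4) — d to each: Vega:5, Kappa:1, Echo:7, Sigma:8, Tauri:2 → nearest is Kappa
(-5, -3) — d to each: Vega:6, Kappa:10, Echo:4, Sigma:8, Tauri:9 → nearest is Echo
(-6, -1) — d to each: Vega:7, Kappa:11, Echo:5, Sigma:6, Tauri:10 → nearest is Echo
(2, -1) — d to each: Vega:1, Kappa:5, Echo:3, Sigma:6, Tauri:6 → nearest is Vega
(-1, 4) — d to each: Vega:4, Kappa:6, Echo:5, Sigma:1, Tauri:5 → nearest is Sigma
1 of the 5 points has Vega as nearest.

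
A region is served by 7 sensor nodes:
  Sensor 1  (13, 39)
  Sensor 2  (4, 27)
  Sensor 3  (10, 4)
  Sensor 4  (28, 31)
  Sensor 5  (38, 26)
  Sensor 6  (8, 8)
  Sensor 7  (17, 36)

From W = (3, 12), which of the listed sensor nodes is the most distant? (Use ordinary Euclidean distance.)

Sensor 5

Compare squared distances (the ordering matches that of the actual distances):
d²(W, Sensor 1) = (3−13)² + (12−39)² = 100 + 729 = 829
d²(W, Sensor 2) = (3−4)² + (12−27)² = 1 + 225 = 226
d²(W, Sensor 3) = (3−10)² + (12−4)² = 49 + 64 = 113
d²(W, Sensor 4) = (3−28)² + (12−31)² = 625 + 361 = 986
d²(W, Sensor 5) = (3−38)² + (12−26)² = 1225 + 196 = 1421
d²(W, Sensor 6) = (3−8)² + (12−8)² = 25 + 16 = 41
d²(W, Sensor 7) = (3−17)² + (12−36)² = 196 + 576 = 772
The largest is to Sensor 5.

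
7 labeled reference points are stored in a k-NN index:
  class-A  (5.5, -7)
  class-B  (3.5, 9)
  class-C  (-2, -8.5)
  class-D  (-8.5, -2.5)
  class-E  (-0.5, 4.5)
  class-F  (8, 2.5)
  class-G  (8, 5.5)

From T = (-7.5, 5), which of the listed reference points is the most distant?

Since √ is increasing, it suffices to compare squared distances:
d²(T, class-A) = (-7.5−5.5)² + (5−(-7))² = 169 + 144 = 313
d²(T, class-B) = (-7.5−3.5)² + (5−9)² = 121 + 16 = 137
d²(T, class-C) = (-7.5−(-2))² + (5−(-8.5))² = 30.25 + 182.25 = 212.5
d²(T, class-D) = (-7.5−(-8.5))² + (5−(-2.5))² = 1 + 56.25 = 57.25
d²(T, class-E) = (-7.5−(-0.5))² + (5−4.5)² = 49 + 0.25 = 49.25
d²(T, class-F) = (-7.5−8)² + (5−2.5)² = 240.25 + 6.25 = 246.5
d²(T, class-G) = (-7.5−8)² + (5−5.5)² = 240.25 + 0.25 = 240.5
The largest is to class-A.

class-A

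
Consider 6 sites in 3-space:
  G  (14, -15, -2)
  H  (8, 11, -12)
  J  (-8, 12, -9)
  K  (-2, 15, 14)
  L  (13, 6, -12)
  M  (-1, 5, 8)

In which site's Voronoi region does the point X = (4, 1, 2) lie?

M

Since √ is increasing, it suffices to compare squared distances:
|XG|² = (4−14)² + (1−(-15))² + (2−(-2))² = 100 + 256 + 16 = 372
|XH|² = (4−8)² + (1−11)² + (2−(-12))² = 16 + 100 + 196 = 312
|XJ|² = (4−(-8))² + (1−12)² + (2−(-9))² = 144 + 121 + 121 = 386
|XK|² = (4−(-2))² + (1−15)² + (2−14)² = 36 + 196 + 144 = 376
|XL|² = (4−13)² + (1−6)² + (2−(-12))² = 81 + 25 + 196 = 302
|XM|² = (4−(-1))² + (1−5)² + (2−8)² = 25 + 16 + 36 = 77
Minimum is at M.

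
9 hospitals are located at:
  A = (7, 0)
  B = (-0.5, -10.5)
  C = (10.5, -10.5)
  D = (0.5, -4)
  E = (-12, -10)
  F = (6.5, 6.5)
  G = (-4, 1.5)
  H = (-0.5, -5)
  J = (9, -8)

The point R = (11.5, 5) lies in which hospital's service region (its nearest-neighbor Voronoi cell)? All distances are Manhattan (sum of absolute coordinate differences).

F

d(R,A) = 4.5 + 5 = 9.5
d(R,B) = 12 + 15.5 = 27.5
d(R,C) = 1 + 15.5 = 16.5
d(R,D) = 11 + 9 = 20
d(R,E) = 23.5 + 15 = 38.5
d(R,F) = 5 + 1.5 = 6.5
d(R,G) = 15.5 + 3.5 = 19
d(R,H) = 12 + 10 = 22
d(R,J) = 2.5 + 13 = 15.5
F is nearest.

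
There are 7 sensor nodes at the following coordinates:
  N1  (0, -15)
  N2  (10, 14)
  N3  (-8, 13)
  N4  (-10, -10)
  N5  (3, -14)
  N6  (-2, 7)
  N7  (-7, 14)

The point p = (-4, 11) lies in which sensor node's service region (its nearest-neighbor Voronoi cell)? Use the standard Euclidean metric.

N7

Compare squared distances (the ordering matches that of the actual distances):
|pN1|² = (-4−0)² + (11−(-15))² = 16 + 676 = 692
|pN2|² = (-4−10)² + (11−14)² = 196 + 9 = 205
|pN3|² = (-4−(-8))² + (11−13)² = 16 + 4 = 20
|pN4|² = (-4−(-10))² + (11−(-10))² = 36 + 441 = 477
|pN5|² = (-4−3)² + (11−(-14))² = 49 + 625 = 674
|pN6|² = (-4−(-2))² + (11−7)² = 4 + 16 = 20
|pN7|² = (-4−(-7))² + (11−14)² = 9 + 9 = 18
N7 is nearest.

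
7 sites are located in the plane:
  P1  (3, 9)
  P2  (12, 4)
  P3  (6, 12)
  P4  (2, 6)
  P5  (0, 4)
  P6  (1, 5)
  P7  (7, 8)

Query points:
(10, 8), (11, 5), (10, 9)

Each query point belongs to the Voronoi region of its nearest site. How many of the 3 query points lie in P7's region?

(10, 8) — d² to each: P1:50, P2:20, P3:32, P4:68, P5:116, P6:90, P7:9 → nearest is P7
(11, 5) — d² to each: P1:80, P2:2, P3:74, P4:82, P5:122, P6:100, P7:25 → nearest is P2
(10, 9) — d² to each: P1:49, P2:29, P3:25, P4:73, P5:125, P6:97, P7:10 → nearest is P7
2 of the 3 points have P7 as nearest.

2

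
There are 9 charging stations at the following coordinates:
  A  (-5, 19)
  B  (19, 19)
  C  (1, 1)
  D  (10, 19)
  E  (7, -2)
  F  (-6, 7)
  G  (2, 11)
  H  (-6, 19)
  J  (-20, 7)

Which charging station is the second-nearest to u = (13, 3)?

C

Since √ is increasing, it suffices to compare squared distances:
|uA|² = (13−(-5))² + (3−19)² = 324 + 256 = 580
|uB|² = (13−19)² + (3−19)² = 36 + 256 = 292
|uC|² = (13−1)² + (3−1)² = 144 + 4 = 148
|uD|² = (13−10)² + (3−19)² = 9 + 256 = 265
|uE|² = (13−7)² + (3−(-2))² = 36 + 25 = 61
|uF|² = (13−(-6))² + (3−7)² = 361 + 16 = 377
|uG|² = (13−2)² + (3−11)² = 121 + 64 = 185
|uH|² = (13−(-6))² + (3−19)² = 361 + 256 = 617
|uJ|² = (13−(-20))² + (3−7)² = 1089 + 16 = 1105
Sorted ascending: E, C, G, … — the second-nearest is C.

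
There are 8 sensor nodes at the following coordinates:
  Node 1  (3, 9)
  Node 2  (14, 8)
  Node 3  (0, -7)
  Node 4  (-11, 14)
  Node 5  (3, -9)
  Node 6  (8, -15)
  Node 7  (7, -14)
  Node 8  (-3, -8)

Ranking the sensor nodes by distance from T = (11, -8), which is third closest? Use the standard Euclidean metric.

Since √ is increasing, it suffices to compare squared distances:
d²(T, Node 1) = (11−3)² + (-8−9)² = 64 + 289 = 353
d²(T, Node 2) = (11−14)² + (-8−8)² = 9 + 256 = 265
d²(T, Node 3) = (11−0)² + (-8−(-7))² = 121 + 1 = 122
d²(T, Node 4) = (11−(-11))² + (-8−14)² = 484 + 484 = 968
d²(T, Node 5) = (11−3)² + (-8−(-9))² = 64 + 1 = 65
d²(T, Node 6) = (11−8)² + (-8−(-15))² = 9 + 49 = 58
d²(T, Node 7) = (11−7)² + (-8−(-14))² = 16 + 36 = 52
d²(T, Node 8) = (11−(-3))² + (-8−(-8))² = 196 + 0 = 196
Sorted ascending: Node 7, Node 6, Node 5, Node 3, … — the third-nearest is Node 5.

Node 5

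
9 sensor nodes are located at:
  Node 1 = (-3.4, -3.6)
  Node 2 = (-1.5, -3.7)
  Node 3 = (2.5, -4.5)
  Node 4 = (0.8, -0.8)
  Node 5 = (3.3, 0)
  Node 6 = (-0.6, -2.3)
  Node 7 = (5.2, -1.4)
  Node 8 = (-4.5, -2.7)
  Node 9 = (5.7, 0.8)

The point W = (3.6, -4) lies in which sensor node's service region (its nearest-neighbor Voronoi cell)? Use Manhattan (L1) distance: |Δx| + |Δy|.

Node 3

d(W, Node 1) = |3.6−(-3.4)| + |-4−(-3.6)| = 7 + 0.4 = 7.4
d(W, Node 2) = |3.6−(-1.5)| + |-4−(-3.7)| = 5.1 + 0.3 = 5.4
d(W, Node 3) = |3.6−2.5| + |-4−(-4.5)| = 1.1 + 0.5 = 1.6
d(W, Node 4) = |3.6−0.8| + |-4−(-0.8)| = 2.8 + 3.2 = 6
d(W, Node 5) = |3.6−3.3| + |-4−0| = 0.3 + 4 = 4.3
d(W, Node 6) = |3.6−(-0.6)| + |-4−(-2.3)| = 4.2 + 1.7 = 5.9
d(W, Node 7) = |3.6−5.2| + |-4−(-1.4)| = 1.6 + 2.6 = 4.2
d(W, Node 8) = |3.6−(-4.5)| + |-4−(-2.7)| = 8.1 + 1.3 = 9.4
d(W, Node 9) = |3.6−5.7| + |-4−0.8| = 2.1 + 4.8 = 6.9
Minimum is at Node 3.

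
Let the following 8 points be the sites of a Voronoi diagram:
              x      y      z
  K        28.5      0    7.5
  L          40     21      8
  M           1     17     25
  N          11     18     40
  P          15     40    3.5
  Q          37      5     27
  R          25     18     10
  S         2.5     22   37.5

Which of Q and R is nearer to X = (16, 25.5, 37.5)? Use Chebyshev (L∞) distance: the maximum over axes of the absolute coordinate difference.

Q

d(X,Q) = max(21, 20.5, 10.5) = 21
d(X,R) = max(9, 7.5, 27.5) = 27.5
21 < 27.5, so Q is closer.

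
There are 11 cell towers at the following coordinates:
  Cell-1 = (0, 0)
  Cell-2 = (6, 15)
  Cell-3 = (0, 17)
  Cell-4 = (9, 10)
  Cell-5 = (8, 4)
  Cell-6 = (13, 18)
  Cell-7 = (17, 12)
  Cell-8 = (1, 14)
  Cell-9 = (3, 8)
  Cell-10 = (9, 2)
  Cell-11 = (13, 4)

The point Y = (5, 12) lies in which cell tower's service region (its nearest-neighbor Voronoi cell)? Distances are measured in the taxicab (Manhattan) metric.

d(Y, Cell-1) = |5−0| + |12−0| = 5 + 12 = 17
d(Y, Cell-2) = |5−6| + |12−15| = 1 + 3 = 4
d(Y, Cell-3) = |5−0| + |12−17| = 5 + 5 = 10
d(Y, Cell-4) = |5−9| + |12−10| = 4 + 2 = 6
d(Y, Cell-5) = |5−8| + |12−4| = 3 + 8 = 11
d(Y, Cell-6) = |5−13| + |12−18| = 8 + 6 = 14
d(Y, Cell-7) = |5−17| + |12−12| = 12 + 0 = 12
d(Y, Cell-8) = |5−1| + |12−14| = 4 + 2 = 6
d(Y, Cell-9) = |5−3| + |12−8| = 2 + 4 = 6
d(Y, Cell-10) = |5−9| + |12−2| = 4 + 10 = 14
d(Y, Cell-11) = |5−13| + |12−4| = 8 + 8 = 16
The smallest is to Cell-2, so Y lies in the Voronoi region of Cell-2.

Cell-2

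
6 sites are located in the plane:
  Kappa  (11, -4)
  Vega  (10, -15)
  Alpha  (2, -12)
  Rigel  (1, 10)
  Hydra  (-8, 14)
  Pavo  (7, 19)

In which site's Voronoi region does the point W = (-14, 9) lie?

Squared Euclidean distances:
d²(W, Kappa) = 625 + 169 = 794
d²(W, Vega) = 576 + 576 = 1152
d²(W, Alpha) = 256 + 441 = 697
d²(W, Rigel) = 225 + 1 = 226
d²(W, Hydra) = 36 + 25 = 61
d²(W, Pavo) = 441 + 100 = 541
Hydra is nearest.

Hydra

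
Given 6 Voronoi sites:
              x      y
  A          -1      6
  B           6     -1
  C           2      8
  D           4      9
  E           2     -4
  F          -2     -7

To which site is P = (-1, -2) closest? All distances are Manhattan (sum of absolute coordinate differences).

E

d(P,A) = 0 + 8 = 8
d(P,B) = 7 + 1 = 8
d(P,C) = 3 + 10 = 13
d(P,D) = 5 + 11 = 16
d(P,E) = 3 + 2 = 5
d(P,F) = 1 + 5 = 6
Minimum is at E.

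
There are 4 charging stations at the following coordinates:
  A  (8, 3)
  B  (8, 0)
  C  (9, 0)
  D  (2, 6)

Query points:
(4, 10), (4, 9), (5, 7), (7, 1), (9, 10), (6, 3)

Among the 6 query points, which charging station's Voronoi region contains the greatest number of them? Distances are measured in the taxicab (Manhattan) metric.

D

(4, 10) — d to each: A:11, B:14, C:15, D:6 → nearest is D
(4, 9) — d to each: A:10, B:13, C:14, D:5 → nearest is D
(5, 7) — d to each: A:7, B:10, C:11, D:4 → nearest is D
(7, 1) — d to each: A:3, B:2, C:3, D:10 → nearest is B
(9, 10) — d to each: A:8, B:11, C:10, D:11 → nearest is A
(6, 3) — d to each: A:2, B:5, C:6, D:7 → nearest is A
Tally — A:2, B:1, D:3. D captures the most (3).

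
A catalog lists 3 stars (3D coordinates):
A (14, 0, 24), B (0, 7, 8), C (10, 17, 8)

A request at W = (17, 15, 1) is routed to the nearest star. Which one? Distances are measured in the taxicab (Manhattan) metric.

d(W,A) = 3 + 15 + 23 = 41
d(W,B) = 17 + 8 + 7 = 32
d(W,C) = 7 + 2 + 7 = 16
Minimum is at C.

C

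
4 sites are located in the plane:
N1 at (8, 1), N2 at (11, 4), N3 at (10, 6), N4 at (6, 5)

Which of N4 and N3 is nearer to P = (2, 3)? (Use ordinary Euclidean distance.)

Compare squared distances:
|PN4|² = (2−6)² + (3−5)² = 16 + 4 = 20
|PN3|² = (2−10)² + (3−6)² = 64 + 9 = 73
20 < 73, so N4 is closer.

N4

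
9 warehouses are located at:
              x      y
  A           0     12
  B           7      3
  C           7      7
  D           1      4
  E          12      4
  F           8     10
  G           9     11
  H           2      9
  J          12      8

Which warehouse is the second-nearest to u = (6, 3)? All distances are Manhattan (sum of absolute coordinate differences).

d(u,A) = 6 + 9 = 15
d(u,B) = 1 + 0 = 1
d(u,C) = 1 + 4 = 5
d(u,D) = 5 + 1 = 6
d(u,E) = 6 + 1 = 7
d(u,F) = 2 + 7 = 9
d(u,G) = 3 + 8 = 11
d(u,H) = 4 + 6 = 10
d(u,J) = 6 + 5 = 11
Sorted ascending: B, C, D, … — the second-nearest is C.

C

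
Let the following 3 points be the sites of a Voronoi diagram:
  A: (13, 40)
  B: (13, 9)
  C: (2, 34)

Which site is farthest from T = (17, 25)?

C

Compare squared distances (the ordering matches that of the actual distances):
|TA|² = (17−13)² + (25−40)² = 16 + 225 = 241
|TB|² = (17−13)² + (25−9)² = 16 + 256 = 272
|TC|² = (17−2)² + (25−34)² = 225 + 81 = 306
The largest is to C.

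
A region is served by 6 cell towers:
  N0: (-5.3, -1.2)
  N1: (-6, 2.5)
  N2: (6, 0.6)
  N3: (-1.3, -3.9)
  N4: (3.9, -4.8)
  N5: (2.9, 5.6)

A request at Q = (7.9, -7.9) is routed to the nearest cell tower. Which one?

N4

Squared Euclidean distances:
|QN0|² = (7.9−(-5.3))² + (-7.9−(-1.2))² = 174.24 + 44.89 = 219.13
|QN1|² = (7.9−(-6))² + (-7.9−2.5)² = 193.21 + 108.16 = 301.37
|QN2|² = (7.9−6)² + (-7.9−0.6)² = 3.61 + 72.25 = 75.86
|QN3|² = (7.9−(-1.3))² + (-7.9−(-3.9))² = 84.64 + 16 = 100.64
|QN4|² = (7.9−3.9)² + (-7.9−(-4.8))² = 16 + 9.61 = 25.61
|QN5|² = (7.9−2.9)² + (-7.9−5.6)² = 25 + 182.25 = 207.25
Minimum is at N4.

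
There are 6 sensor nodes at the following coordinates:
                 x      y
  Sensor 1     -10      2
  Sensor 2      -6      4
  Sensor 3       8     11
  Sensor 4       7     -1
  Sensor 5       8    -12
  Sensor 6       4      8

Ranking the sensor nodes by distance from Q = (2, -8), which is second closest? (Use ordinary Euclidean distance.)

Since √ is increasing, it suffices to compare squared distances:
d²(Q, Sensor 1) = (2−(-10))² + (-8−2)² = 144 + 100 = 244
d²(Q, Sensor 2) = (2−(-6))² + (-8−4)² = 64 + 144 = 208
d²(Q, Sensor 3) = (2−8)² + (-8−11)² = 36 + 361 = 397
d²(Q, Sensor 4) = (2−7)² + (-8−(-1))² = 25 + 49 = 74
d²(Q, Sensor 5) = (2−8)² + (-8−(-12))² = 36 + 16 = 52
d²(Q, Sensor 6) = (2−4)² + (-8−8)² = 4 + 256 = 260
Sorted ascending: Sensor 5, Sensor 4, Sensor 2, … — the second-nearest is Sensor 4.

Sensor 4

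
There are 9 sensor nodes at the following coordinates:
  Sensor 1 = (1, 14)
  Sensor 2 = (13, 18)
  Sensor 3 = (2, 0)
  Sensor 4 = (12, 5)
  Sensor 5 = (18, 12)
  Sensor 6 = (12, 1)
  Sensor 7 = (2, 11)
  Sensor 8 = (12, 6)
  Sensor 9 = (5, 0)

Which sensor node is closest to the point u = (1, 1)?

Squared Euclidean distances:
d²(u, Sensor 1) = (1−1)² + (1−14)² = 0 + 169 = 169
d²(u, Sensor 2) = (1−13)² + (1−18)² = 144 + 289 = 433
d²(u, Sensor 3) = (1−2)² + (1−0)² = 1 + 1 = 2
d²(u, Sensor 4) = (1−12)² + (1−5)² = 121 + 16 = 137
d²(u, Sensor 5) = (1−18)² + (1−12)² = 289 + 121 = 410
d²(u, Sensor 6) = (1−12)² + (1−1)² = 121 + 0 = 121
d²(u, Sensor 7) = (1−2)² + (1−11)² = 1 + 100 = 101
d²(u, Sensor 8) = (1−12)² + (1−6)² = 121 + 25 = 146
d²(u, Sensor 9) = (1−5)² + (1−0)² = 16 + 1 = 17
Minimum is at Sensor 3.

Sensor 3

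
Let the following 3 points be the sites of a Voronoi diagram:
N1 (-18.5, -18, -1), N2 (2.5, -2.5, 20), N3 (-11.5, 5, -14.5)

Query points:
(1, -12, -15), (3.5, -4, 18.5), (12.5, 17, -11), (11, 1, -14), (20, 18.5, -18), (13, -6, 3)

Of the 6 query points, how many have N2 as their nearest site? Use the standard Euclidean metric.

2

(1, -12, -15) — d² to each: N1:612.25, N2:1317.5, N3:445.5 → nearest is N3
(3.5, -4, 18.5) — d² to each: N1:1060.25, N2:5.5, N3:1395 → nearest is N2
(12.5, 17, -11) — d² to each: N1:2286, N2:1441.25, N3:732.25 → nearest is N3
(11, 1, -14) — d² to each: N1:1400.25, N2:1240.5, N3:522.5 → nearest is N3
(20, 18.5, -18) — d² to each: N1:3103.5, N2:2191.25, N3:1186.75 → nearest is N3
(13, -6, 3) — d² to each: N1:1152.25, N2:411.5, N3:1027.5 → nearest is N2
2 of the 6 points have N2 as nearest.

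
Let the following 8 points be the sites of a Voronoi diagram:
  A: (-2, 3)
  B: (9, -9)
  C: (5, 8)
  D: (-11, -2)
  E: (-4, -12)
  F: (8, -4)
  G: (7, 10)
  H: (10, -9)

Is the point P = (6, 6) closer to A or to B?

Compare squared distances:
|PA|² = (6−(-2))² + (6−3)² = 64 + 9 = 73
|PB|² = (6−9)² + (6−(-9))² = 9 + 225 = 234
73 < 234, so A is closer.

A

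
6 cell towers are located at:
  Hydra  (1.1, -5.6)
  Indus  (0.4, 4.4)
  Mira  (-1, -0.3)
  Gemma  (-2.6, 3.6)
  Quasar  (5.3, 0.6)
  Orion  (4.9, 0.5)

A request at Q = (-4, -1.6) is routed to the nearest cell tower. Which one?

Mira

Compare squared distances (the ordering matches that of the actual distances):
d²(Q, Hydra) = 26.01 + 16 = 42.01
d²(Q, Indus) = 19.36 + 36 = 55.36
d²(Q, Mira) = 9 + 1.69 = 10.69
d²(Q, Gemma) = 1.96 + 27.04 = 29
d²(Q, Quasar) = 86.49 + 4.84 = 91.33
d²(Q, Orion) = 79.21 + 4.41 = 83.62
The smallest is to Mira, so Q lies in the Voronoi region of Mira.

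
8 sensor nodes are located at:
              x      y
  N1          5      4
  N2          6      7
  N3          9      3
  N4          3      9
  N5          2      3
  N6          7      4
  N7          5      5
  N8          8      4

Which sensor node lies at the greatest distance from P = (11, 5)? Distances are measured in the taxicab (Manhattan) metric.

N4

d(P,N1) = 6 + 1 = 7
d(P,N2) = 5 + 2 = 7
d(P,N3) = 2 + 2 = 4
d(P,N4) = 8 + 4 = 12
d(P,N5) = 9 + 2 = 11
d(P,N6) = 4 + 1 = 5
d(P,N7) = 6 + 0 = 6
d(P,N8) = 3 + 1 = 4
The largest is to N4.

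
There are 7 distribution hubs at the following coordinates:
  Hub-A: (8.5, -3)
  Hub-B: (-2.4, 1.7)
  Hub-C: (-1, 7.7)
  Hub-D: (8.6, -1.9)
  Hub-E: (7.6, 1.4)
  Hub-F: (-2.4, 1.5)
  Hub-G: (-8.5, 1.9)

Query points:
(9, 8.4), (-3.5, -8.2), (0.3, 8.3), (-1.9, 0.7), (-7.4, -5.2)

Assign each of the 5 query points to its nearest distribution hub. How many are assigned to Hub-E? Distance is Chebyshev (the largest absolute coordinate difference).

1

(9, 8.4) — d to each: Hub-A:11.4, Hub-B:11.4, Hub-C:10, Hub-D:10.3, Hub-E:7, Hub-F:11.4, Hub-G:17.5 → nearest is Hub-E
(-3.5, -8.2) — d to each: Hub-A:12, Hub-B:9.9, Hub-C:15.9, Hub-D:12.1, Hub-E:11.1, Hub-F:9.7, Hub-G:10.1 → nearest is Hub-F
(0.3, 8.3) — d to each: Hub-A:11.3, Hub-B:6.6, Hub-C:1.3, Hub-D:10.2, Hub-E:7.3, Hub-F:6.8, Hub-G:8.8 → nearest is Hub-C
(-1.9, 0.7) — d to each: Hub-A:10.4, Hub-B:1, Hub-C:7, Hub-D:10.5, Hub-E:9.5, Hub-F:0.8, Hub-G:6.6 → nearest is Hub-F
(-7.4, -5.2) — d to each: Hub-A:15.9, Hub-B:6.9, Hub-C:12.9, Hub-D:16, Hub-E:15, Hub-F:6.7, Hub-G:7.1 → nearest is Hub-F
1 of the 5 points has Hub-E as nearest.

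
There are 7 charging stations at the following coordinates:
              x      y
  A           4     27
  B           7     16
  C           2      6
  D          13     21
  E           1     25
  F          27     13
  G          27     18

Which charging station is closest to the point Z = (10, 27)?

A

Squared Euclidean distances:
|ZA|² = (10−4)² + (27−27)² = 36 + 0 = 36
|ZB|² = (10−7)² + (27−16)² = 9 + 121 = 130
|ZC|² = (10−2)² + (27−6)² = 64 + 441 = 505
|ZD|² = (10−13)² + (27−21)² = 9 + 36 = 45
|ZE|² = (10−1)² + (27−25)² = 81 + 4 = 85
|ZF|² = (10−27)² + (27−13)² = 289 + 196 = 485
|ZG|² = (10−27)² + (27−18)² = 289 + 81 = 370
A is nearest.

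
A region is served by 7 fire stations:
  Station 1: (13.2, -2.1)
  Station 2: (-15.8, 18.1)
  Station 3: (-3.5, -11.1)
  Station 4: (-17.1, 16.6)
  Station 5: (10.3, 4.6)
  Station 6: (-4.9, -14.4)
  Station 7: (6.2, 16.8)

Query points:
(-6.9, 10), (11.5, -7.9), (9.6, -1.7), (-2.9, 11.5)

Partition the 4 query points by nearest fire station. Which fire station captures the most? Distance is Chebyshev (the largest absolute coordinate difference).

Station 1

(-6.9, 10) — d to each: Station 1:20.1, Station 2:8.9, Station 3:21.1, Station 4:10.2, Station 5:17.2, Station 6:24.4, Station 7:13.1 → nearest is Station 2
(11.5, -7.9) — d to each: Station 1:5.8, Station 2:27.3, Station 3:15, Station 4:28.6, Station 5:12.5, Station 6:16.4, Station 7:24.7 → nearest is Station 1
(9.6, -1.7) — d to each: Station 1:3.6, Station 2:25.4, Station 3:13.1, Station 4:26.7, Station 5:6.3, Station 6:14.5, Station 7:18.5 → nearest is Station 1
(-2.9, 11.5) — d to each: Station 1:16.1, Station 2:12.9, Station 3:22.6, Station 4:14.2, Station 5:13.2, Station 6:25.9, Station 7:9.1 → nearest is Station 7
Tally — Station 1:2, Station 2:1, Station 7:1. Station 1 captures the most (2).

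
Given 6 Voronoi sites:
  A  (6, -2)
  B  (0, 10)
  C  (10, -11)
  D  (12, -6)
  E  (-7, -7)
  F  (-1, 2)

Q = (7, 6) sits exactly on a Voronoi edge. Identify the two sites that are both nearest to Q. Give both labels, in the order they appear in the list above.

Squared distances from Q to each site:
|QA|² = (7−6)² + (6−(-2))² = 1 + 64 = 65
|QB|² = (7−0)² + (6−10)² = 49 + 16 = 65
|QC|² = (7−10)² + (6−(-11))² = 9 + 289 = 298
|QD|² = (7−12)² + (6−(-6))² = 25 + 144 = 169
|QE|² = (7−(-7))² + (6−(-7))² = 196 + 169 = 365
|QF|² = (7−(-1))² + (6−2)² = 64 + 16 = 80
Q is equidistant from A and B (both at squared distance 65), and every other site is strictly farther — so Q lies on the A–B Voronoi edge.

A and B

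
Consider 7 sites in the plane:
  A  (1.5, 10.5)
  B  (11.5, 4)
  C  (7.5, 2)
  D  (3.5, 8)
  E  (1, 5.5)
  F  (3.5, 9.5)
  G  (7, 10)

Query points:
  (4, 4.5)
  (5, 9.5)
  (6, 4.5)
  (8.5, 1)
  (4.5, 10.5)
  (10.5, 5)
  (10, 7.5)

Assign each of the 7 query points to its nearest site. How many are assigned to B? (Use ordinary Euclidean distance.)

2

(4, 4.5) — d² to each: A:42.25, B:56.5, C:18.5, D:12.5, E:10, F:25.25, G:39.25 → nearest is E
(5, 9.5) — d² to each: A:13.25, B:72.5, C:62.5, D:4.5, E:32, F:2.25, G:4.25 → nearest is F
(6, 4.5) — d² to each: A:56.25, B:30.5, C:8.5, D:18.5, E:26, F:31.25, G:31.25 → nearest is C
(8.5, 1) — d² to each: A:139.25, B:18, C:2, D:74, E:76.5, F:97.25, G:83.25 → nearest is C
(4.5, 10.5) — d² to each: A:9, B:91.25, C:81.25, D:7.25, E:37.25, F:2, G:6.5 → nearest is F
(10.5, 5) — d² to each: A:111.25, B:2, C:18, D:58, E:90.5, F:69.25, G:37.25 → nearest is B
(10, 7.5) — d² to each: A:81.25, B:14.5, C:36.5, D:42.5, E:85, F:46.25, G:15.25 → nearest is B
2 of the 7 points have B as nearest.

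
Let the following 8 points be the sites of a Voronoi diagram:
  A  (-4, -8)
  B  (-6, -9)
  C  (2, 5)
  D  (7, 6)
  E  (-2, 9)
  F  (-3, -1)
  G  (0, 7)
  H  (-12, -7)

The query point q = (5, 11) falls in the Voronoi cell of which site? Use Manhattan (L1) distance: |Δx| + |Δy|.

D

d(q,A) = |5−(-4)| + |11−(-8)| = 9 + 19 = 28
d(q,B) = |5−(-6)| + |11−(-9)| = 11 + 20 = 31
d(q,C) = |5−2| + |11−5| = 3 + 6 = 9
d(q,D) = |5−7| + |11−6| = 2 + 5 = 7
d(q,E) = |5−(-2)| + |11−9| = 7 + 2 = 9
d(q,F) = |5−(-3)| + |11−(-1)| = 8 + 12 = 20
d(q,G) = |5−0| + |11−7| = 5 + 4 = 9
d(q,H) = |5−(-12)| + |11−(-7)| = 17 + 18 = 35
D is nearest.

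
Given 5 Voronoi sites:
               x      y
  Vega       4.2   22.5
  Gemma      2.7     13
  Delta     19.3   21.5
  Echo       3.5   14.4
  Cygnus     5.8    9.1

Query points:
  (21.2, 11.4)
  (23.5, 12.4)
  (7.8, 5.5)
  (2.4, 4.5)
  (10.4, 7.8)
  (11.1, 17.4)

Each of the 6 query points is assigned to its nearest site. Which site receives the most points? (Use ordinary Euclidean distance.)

Cygnus

(21.2, 11.4) — d² to each: Vega:412.21, Gemma:344.81, Delta:105.62, Echo:322.29, Cygnus:242.45 → nearest is Delta
(23.5, 12.4) — d² to each: Vega:474.5, Gemma:433, Delta:100.45, Echo:404, Cygnus:324.18 → nearest is Delta
(7.8, 5.5) — d² to each: Vega:301.96, Gemma:82.26, Delta:388.25, Echo:97.7, Cygnus:16.96 → nearest is Cygnus
(2.4, 4.5) — d² to each: Vega:327.24, Gemma:72.34, Delta:574.61, Echo:99.22, Cygnus:32.72 → nearest is Cygnus
(10.4, 7.8) — d² to each: Vega:254.53, Gemma:86.33, Delta:266.9, Echo:91.17, Cygnus:22.85 → nearest is Cygnus
(11.1, 17.4) — d² to each: Vega:73.62, Gemma:89.92, Delta:84.05, Echo:66.76, Cygnus:96.98 → nearest is Echo
Tally — Delta:2, Echo:1, Cygnus:3. Cygnus captures the most (3).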